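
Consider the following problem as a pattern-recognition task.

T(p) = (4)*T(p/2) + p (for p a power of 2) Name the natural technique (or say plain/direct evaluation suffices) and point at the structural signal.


Technique: the master substitution — treat m = log base 2 of p as the new clock: one recursion step advances m by one while p scales by 2.


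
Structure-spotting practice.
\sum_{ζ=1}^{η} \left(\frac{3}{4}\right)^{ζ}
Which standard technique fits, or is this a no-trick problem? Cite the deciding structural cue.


Verdict: the geometric series formula — check a ratio of consecutive terms: it is \frac{3}{4}, independent of the index, so the geometric formula closes the sum.


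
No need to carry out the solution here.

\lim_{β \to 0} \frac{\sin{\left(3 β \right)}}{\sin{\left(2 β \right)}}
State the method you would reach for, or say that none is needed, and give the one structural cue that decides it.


Best approach: l'Hôpital's rule (0/0) — plug in 0: top and bottom both hit zero, so differentiate each and retry. The standard small-argument limits would also carry it; the rule is the systematic route.


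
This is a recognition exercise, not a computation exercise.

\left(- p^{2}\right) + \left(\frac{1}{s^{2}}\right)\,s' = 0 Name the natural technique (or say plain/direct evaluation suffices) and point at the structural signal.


Technique: separation of variables — the slope splits multiplicatively: p^{2} carrying all p-dependence times s^{2} carrying all s-dependence — separate and integrate. The equation is exact as it stands too — a potential function exists — though separation reads the split structure directly.


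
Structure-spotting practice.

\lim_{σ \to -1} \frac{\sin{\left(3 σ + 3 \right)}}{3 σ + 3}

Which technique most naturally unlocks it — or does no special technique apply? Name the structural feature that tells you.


Method: l'Hôpital's rule (0/0) — numerator and denominator both vanish at -1 — a genuine 0/0 form, which is exactly when l'Hôpital applies. Known elementary limits would finish this too — the rule just bypasses the case analysis.


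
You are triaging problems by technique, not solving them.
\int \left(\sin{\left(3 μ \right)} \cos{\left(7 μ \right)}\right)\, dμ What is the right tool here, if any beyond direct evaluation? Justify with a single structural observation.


Diagnosis: a trigonometric identity — split \sin{\left(3 μ \right)} \cos{\left(7 μ \right)} with the angle-addition identities: the resulting sum integrates term by term.


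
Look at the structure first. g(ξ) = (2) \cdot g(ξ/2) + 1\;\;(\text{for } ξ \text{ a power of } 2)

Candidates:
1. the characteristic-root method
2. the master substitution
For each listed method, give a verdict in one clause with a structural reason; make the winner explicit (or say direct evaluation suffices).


Diagnosis: the master substitution — treat m = log base 2 of ξ as the new clock: one recursion step advances m by one while ξ scales by 2.
- the characteristic-root method — the recursion divides its index rather than shifting it — outside the constant-shift family the root method covers.
- the master substitution: a fit — the right tool for this form.


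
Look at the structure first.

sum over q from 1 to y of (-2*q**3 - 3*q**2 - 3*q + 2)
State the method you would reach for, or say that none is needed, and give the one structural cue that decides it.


Best approach: no special technique — Faulhaber territory: sum each constant-multiple power of q with its closed-form formula, no trick required.


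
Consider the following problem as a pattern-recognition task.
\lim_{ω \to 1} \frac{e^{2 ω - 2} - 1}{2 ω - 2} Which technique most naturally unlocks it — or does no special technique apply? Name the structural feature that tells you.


Best approach: l'Hôpital's rule (0/0) — the 0/0 form at 1 is the signature situation for l'Hôpital's rule. Known elementary limits would finish this too — the rule just bypasses the case analysis.


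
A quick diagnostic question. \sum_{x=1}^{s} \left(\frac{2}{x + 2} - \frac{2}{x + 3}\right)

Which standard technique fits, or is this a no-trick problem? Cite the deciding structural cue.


Technique: telescoping — consecutive terms evaluate one function at adjacent indices (\frac{2}{x + 2} is its current value): one term's tail is the next term's head, so the chain collapses.


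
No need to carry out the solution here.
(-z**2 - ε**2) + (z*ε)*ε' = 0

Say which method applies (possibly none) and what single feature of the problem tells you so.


Technique: the homogeneous substitution — the slope is degree-zero homogeneous: the ratio substitution v = ε/z collapses it. Rearranged, this also fits the Bernoulli template directly; the homogeneous substitution reads the structure without the rearrangement.


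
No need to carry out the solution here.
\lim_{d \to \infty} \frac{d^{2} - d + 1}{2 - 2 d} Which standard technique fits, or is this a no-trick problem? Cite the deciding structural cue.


Diagnosis: dominant-term comparison — as d grows, only the highest-degree terms matter — compare leading terms and read the limit off. As a single quotient, the ∞/∞ shape would yield to repeated differentiation as well — the growth comparison gets there in one look.


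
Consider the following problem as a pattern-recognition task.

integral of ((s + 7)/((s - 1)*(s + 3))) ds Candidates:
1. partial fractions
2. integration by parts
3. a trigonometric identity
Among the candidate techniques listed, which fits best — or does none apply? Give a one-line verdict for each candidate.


Technique: partial fractions — a proper rational integrand whose denominator splits into simpler factors — decompose into partial fractions first.
- partial fractions: yes — fits the structure here.
- integration by parts — the nonconstant-polynomial-times-standard-kernel pattern (an exp, sine, cosine, or logarithm partner) is absent.
- a trigonometric identity — no sine or cosine appears, so there is nothing for a trigonometric identity to act on.


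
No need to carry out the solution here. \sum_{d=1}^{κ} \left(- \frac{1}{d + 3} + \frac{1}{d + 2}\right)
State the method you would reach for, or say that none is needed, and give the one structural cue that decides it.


Best approach: telescoping — the generic term is a one-step difference of \frac{1}{d + 2}, so partial sums shortcut to endpoint evaluation.


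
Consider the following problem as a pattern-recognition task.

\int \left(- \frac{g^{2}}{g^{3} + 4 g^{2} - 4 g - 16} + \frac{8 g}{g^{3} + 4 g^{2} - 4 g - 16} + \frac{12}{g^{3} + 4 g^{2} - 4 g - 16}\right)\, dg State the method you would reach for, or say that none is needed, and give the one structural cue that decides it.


Technique: partial fractions — a proper rational integrand whose denominator splits into simpler factors — decompose into partial fractions first.


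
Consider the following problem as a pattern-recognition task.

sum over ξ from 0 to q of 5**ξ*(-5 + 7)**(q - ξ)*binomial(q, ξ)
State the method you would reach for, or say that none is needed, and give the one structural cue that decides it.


Best approach: the binomial theorem — terms weighting binomial(q, ξ) against matched powers of 5 and (-5 + 7) reassemble into (5 + (-5 + 7))^q by the binomial theorem.


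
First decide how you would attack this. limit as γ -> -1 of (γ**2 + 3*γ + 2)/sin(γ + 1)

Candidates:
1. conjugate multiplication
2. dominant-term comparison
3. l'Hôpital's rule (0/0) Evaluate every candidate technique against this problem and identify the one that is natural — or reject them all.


Verdict: l'Hôpital's rule (0/0) — the 0/0 form at -1 is the signature situation for l'Hôpital's rule. One could equally expand both pieces locally and compare leading terms; the rule does that in one stroke.
- conjugate multiplication: no difference of divergent radicals appears, so rationalizing has nothing to cancel.
- dominant-term comparison: no dominant power emerges to decide the limit by degree comparison.
- l'Hôpital's rule (0/0): applies; the problem has the shape this method handles.


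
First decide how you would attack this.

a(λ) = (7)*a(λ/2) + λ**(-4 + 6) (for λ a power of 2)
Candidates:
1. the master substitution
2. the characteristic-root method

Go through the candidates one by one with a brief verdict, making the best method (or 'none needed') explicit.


Diagnosis: the master substitution — the argument contracts 2-fold per step: reindex λ exponentially and solve the linear recurrence in the new index.
- the master substitution: applicable, and directly so.
- the characteristic-root method — a divided-index call is not the fixed-shift linear shape that characteristic roots solve.


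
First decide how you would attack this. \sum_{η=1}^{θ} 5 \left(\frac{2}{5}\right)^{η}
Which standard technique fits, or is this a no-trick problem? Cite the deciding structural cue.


Diagnosis: the geometric series formula — consecutive terms stand in a fixed index-free ratio — the geometric sum formula closes it.


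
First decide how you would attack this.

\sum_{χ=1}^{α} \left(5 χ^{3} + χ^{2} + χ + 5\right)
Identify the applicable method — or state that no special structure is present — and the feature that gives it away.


Method: no special technique — nothing telescopes and nothing is geometric; polynomial terms in χ sum term by term.


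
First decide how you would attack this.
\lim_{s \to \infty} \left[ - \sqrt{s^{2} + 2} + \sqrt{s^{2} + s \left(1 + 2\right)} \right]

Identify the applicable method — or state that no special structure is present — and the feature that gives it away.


Technique: conjugate multiplication — both pieces blow up but their difference is finite; the conjugate trick rationalizes \sqrt{s^{2} + s \left(1 + 2\right)} - \sqrt{s^{2} + 2}.


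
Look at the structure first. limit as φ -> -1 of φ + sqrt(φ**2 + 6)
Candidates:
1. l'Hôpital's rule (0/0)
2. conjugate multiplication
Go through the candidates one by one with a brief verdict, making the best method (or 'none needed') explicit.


Verdict: no special technique — the expression is continuous at -1 — substitute and evaluate; no indeterminate form appears.
- l'Hôpital's rule (0/0) — substituting the point gives a finite value outright — there is no indeterminate clash to repair.
- conjugate multiplication — there is no infinity-minus-infinity radical difference to rationalize.


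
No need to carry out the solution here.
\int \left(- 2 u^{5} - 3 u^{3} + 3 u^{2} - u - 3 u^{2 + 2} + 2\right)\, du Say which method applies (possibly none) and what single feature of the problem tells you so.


Verdict: no special technique — a term-by-term power-rule job in u; no substitution or rearrangement earns its keep here.


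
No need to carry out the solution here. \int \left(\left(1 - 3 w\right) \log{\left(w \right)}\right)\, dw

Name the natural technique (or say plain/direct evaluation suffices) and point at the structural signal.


Technique: integration by parts — the presence of \log{\left(w \right)} against a polynomial factor is the standard differentiate-the-log setup.


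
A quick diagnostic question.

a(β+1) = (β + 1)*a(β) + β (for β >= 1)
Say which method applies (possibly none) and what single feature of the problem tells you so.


Diagnosis: a summation factor — normalize by the running product of β + 1: the left side becomes a difference, and differences sum.


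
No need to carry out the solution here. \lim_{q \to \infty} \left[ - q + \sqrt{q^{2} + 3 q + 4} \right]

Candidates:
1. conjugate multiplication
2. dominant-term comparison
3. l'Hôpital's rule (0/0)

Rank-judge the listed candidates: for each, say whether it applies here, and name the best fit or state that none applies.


Best approach: conjugate multiplication — infinity minus infinity with a radical in play — multiply by the conjugate so the divergences of \sqrt{q^{2} + 3 q + 4} and q annihilate.
- conjugate multiplication: yes — fits the structure here.
- dominant-term comparison — this limit is not decided by comparing leading-term growth at infinity.
- l'Hôpital's rule (0/0) — no quotient structure at all: the clash is ∞ minus ∞, which rationalizing converts into a tractable ratio.


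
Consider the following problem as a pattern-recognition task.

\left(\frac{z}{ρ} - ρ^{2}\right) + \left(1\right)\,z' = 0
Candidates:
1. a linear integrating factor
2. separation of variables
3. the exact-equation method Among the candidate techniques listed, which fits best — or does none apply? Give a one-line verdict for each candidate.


Best approach: a linear integrating factor — the unknown enters only to the first power against a nonzero forcing term — the integrating-factor template applies directly.
- a linear integrating factor — a fit — the right tool for this form.
- separation of variables: the two dependences are entangled, not a clean product of one-variable pieces.
- the exact-equation method — the mixed partial derivatives differ, so the left side is not a total differential.


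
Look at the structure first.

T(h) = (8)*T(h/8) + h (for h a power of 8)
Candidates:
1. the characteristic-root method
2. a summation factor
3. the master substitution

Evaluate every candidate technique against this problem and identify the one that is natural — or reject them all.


Diagnosis: the master substitution — the index is divided (h/8), not shifted — substitute h = 8^m to straighten it into a shift recurrence.
- the characteristic-root method: a divided-index call is not the fixed-shift linear shape that characteristic roots solve.
- a summation factor: a divided-index call is outside the fixed-shift first-order family a summation factor normalizes.
- the master substitution: a fit — the right tool for this form.


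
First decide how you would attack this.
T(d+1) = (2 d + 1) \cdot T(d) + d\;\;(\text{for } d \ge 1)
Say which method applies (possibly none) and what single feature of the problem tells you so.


Verdict: a summation factor — the coefficient 2 d + 1 drifts with the index, so no fixed root exists; normalizing by the cumulative product telescopes it.


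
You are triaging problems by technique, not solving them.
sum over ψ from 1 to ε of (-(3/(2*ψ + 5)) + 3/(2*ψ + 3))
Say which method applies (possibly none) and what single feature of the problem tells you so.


Technique: telescoping — the summand is built as 3/(2*ψ + 3) minus its own successor — adjacent terms annihilate down the line.


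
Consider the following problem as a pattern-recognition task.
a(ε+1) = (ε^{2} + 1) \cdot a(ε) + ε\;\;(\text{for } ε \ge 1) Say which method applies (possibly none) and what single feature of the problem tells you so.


Technique: a summation factor — first-order, linear, moving coefficient ε^{2} + 1: the discrete analogue of an integrating factor handles it.


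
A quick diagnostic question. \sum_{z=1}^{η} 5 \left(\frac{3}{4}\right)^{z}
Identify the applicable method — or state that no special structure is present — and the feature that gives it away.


Verdict: the geometric series formula — each term is \frac{3}{4} times the previous one, so the geometric-series formula applies directly.


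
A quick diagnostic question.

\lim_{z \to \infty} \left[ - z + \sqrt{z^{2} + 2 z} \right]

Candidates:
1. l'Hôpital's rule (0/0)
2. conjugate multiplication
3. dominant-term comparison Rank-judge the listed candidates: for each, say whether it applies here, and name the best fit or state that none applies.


Best approach: conjugate multiplication — infinity minus infinity with a radical in play — multiply by the conjugate so the divergences of \sqrt{z^{2} + 2 z} and z annihilate.
- l'Hôpital's rule (0/0) — substitution produces ∞ − ∞ rather than a vanishing quotient; the rule needs a 0/0 ratio to act on.
- conjugate multiplication — applicable, and directly so.
- dominant-term comparison: leading-power comparison does not apply to this form.


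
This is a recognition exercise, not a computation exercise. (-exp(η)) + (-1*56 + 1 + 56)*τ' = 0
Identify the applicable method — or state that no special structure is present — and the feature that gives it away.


Technique: no special technique — with τ absent the equation is not coupled at all: direct integration in η.


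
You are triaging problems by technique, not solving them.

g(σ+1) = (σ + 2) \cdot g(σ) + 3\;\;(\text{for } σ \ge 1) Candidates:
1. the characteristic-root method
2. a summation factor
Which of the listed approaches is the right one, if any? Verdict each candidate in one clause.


Best approach: a summation factor — it is first-order linear but the coefficient σ + 2 depends on the index, so multiply through by a summation factor to telescope it.
- the characteristic-root method: the coefficients change with the index, which the root method cannot absorb.
- a summation factor: applies; the problem has the shape this method handles.


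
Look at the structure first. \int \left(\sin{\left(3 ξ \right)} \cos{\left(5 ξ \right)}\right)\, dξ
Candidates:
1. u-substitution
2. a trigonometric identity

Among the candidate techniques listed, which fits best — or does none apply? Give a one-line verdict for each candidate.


Best approach: a trigonometric identity — \sin{\left(3 ξ \right)} \cos{\left(5 ξ \right)} mixes two frequencies; the product-to-sum identity splits it into single-frequency sinusoids.
- u-substitution — no subexpression of the integrand serves as a whole-integral substitution inner — individual terms may offer their own, but none carries its derivative as a factor of the full integrand; a working change of variable would have to be constructed from outside the expression.
- a trigonometric identity — applicable, and directly so.


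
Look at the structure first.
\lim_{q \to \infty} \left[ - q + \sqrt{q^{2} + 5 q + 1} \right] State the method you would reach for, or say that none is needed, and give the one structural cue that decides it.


Technique: conjugate multiplication — the ∞ − ∞ radical form is the exact trigger for the conjugate maneuver.


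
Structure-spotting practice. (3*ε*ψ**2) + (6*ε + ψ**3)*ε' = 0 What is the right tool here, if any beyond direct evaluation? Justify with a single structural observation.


Method: the exact-equation method — d/dε of 3*ε*ψ**2 equals d/dψ of 6*ε + ψ**3: the form is a total differential of one potential — integrate it exactly.


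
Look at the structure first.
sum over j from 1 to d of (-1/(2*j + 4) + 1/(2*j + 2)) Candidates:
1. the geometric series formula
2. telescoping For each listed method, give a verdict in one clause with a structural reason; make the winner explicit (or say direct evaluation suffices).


Best approach: telescoping — the summand is built as 1/(2*j + 2) minus its own successor — adjacent terms annihilate down the line.
- the geometric series formula — consecutive terms are not related by a fixed multiplier.
- telescoping: a fit — the right tool for this form.


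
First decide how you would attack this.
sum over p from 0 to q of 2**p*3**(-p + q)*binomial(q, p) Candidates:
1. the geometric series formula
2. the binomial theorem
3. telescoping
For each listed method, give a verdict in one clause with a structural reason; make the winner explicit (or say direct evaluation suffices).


Technique: the binomial theorem — binomial coefficients against complementary powers of 2 and 3: recognize the binomial expansion and resum.
- the geometric series formula — there is no constant term-to-term ratio.
- the binomial theorem — yes — fits the structure here.
- telescoping — writing out consecutive terms as given produces no pairwise cancellation.


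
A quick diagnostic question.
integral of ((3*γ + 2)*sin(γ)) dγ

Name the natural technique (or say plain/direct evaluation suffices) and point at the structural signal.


Diagnosis: integration by parts — differentiate 3*γ + 2, integrate sin(γ): each pass lowers the polynomial degree, so parts terminates.


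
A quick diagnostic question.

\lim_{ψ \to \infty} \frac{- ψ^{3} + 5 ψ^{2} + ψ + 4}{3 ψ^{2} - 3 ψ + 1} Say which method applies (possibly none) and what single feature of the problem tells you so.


Diagnosis: dominant-term comparison — divide through by the highest power of ψ; every lower-order term dies and the dominant terms decide the limit. Viewed as a single quotient this is an ∞/∞ form — an at-infinity application of l'Hôpital's rule would also resolve it; comparing leading growth reads the answer without differentiating.


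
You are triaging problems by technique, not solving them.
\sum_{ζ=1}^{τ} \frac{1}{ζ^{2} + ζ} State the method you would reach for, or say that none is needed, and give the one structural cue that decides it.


Technique: telescoping — split \frac{1}{ζ^{2} + ζ} by partial fractions and the pieces are one function at shifted arguments — interior terms cancel.


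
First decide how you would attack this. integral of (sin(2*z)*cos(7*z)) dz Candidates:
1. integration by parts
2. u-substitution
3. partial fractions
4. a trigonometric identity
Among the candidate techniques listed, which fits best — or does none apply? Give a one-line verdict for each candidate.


Technique: a trigonometric identity — split sin(2*z)*cos(7*z) with the angle-addition identities: the resulting sum integrates term by term.
- integration by parts — not the fit here: there is no polynomial factor to ladder down — parts can still close the trigonometric product by recursion, though the identity rewrite is the direct route.
- u-substitution: no subexpression of the integrand serves as a whole-integral substitution inner — individual terms may offer their own, but none carries its derivative as a factor of the full integrand; a working change of variable would have to be constructed from outside the expression.
- partial fractions — there is no rational-function structure to decompose.
- a trigonometric identity: applicable, and directly so.


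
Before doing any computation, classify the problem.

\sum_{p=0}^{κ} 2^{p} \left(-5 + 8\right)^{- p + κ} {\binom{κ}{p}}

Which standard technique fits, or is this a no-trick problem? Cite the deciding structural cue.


Method: the binomial theorem — the binomial coefficients weight matched powers of 2 and (-5 + 8), which is exactly the expansion of a binomial power.


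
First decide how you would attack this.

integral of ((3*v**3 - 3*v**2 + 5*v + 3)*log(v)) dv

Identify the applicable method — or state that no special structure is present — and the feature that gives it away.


Best approach: integration by parts — the logarithm log(v) wants to be differentiated, not integrated; parts makes that legal.


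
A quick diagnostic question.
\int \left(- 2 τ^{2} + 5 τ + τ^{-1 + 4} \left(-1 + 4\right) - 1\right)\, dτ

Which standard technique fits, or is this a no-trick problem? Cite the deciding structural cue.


Method: no special technique — a term-by-term power-rule job in τ; no substitution or rearrangement earns its keep here.


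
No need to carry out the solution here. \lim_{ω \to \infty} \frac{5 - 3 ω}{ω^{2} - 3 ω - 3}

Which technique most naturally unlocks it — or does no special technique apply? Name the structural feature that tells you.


Technique: dominant-term comparison — growth-rate triage: the leading powers of ω decide the limit, everything else is noise. As a single quotient, the ∞/∞ shape would yield to repeated differentiation as well — the growth comparison gets there in one look.


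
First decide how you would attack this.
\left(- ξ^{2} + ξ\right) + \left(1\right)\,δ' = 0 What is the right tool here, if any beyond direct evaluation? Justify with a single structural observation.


Technique: no special technique — the slope is a pure function of ξ; integrate both sides and be done.


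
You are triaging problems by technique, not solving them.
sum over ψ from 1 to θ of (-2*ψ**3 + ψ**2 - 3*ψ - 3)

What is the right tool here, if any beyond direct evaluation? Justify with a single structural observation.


Technique: no special technique — this is bookkeeping, not technique: standard formulas for sums of constant-multiple powers of ψ apply termwise.


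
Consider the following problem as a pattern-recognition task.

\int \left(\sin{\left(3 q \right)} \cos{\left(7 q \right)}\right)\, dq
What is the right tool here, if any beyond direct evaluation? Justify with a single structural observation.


Method: a trigonometric identity — the identity turns \sin{\left(3 q \right)} \cos{\left(7 q \right)} into two lone cosines/sines, each trivially integrable.


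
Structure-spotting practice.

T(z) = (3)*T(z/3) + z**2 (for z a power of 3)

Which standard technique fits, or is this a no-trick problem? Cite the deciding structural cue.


Method: the master substitution — the argument shrinks by the factor 3, so measure the index on a logarithmic scale and the recursion becomes a shift.


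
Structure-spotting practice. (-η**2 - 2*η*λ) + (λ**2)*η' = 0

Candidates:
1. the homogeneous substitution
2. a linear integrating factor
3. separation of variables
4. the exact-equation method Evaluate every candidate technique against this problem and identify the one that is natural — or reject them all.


Verdict: the homogeneous substitution — the slope is degree-zero homogeneous: the ratio substitution v = η/λ collapses it. Rearranged, this also fits the Bernoulli template directly; the homogeneous substitution reads the structure without the rearrangement.
- the homogeneous substitution: applicable, and directly so.
- a linear integrating factor: the unknown enters nonlinearly (through a power, a denominator, or a transcendental function), which the linear integrating-factor recipe cannot absorb as-is — any repair would come from a preliminary substitution, not the factor.
- separation of variables — no division isolates the independent variable from the unknown.
- the exact-equation method: no potential function has this form as its differential, as written.


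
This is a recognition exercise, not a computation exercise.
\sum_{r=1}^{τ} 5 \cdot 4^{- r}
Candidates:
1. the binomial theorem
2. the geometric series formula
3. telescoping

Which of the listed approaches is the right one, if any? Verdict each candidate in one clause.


Technique: the geometric series formula — consecutive terms stand in a fixed index-free ratio — the geometric sum formula closes it.
- the binomial theorem: the summand does not match any term pattern of an expanded binomial power.
- the geometric series formula: yes — fits the structure here.
- telescoping: computed from the summand as displayed, the partial sums build up without the pairwise collapse telescoping exploits.


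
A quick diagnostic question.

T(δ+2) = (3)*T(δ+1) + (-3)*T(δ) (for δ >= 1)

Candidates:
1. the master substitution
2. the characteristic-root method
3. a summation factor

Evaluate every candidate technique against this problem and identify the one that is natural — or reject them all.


Method: the characteristic-root method — this is the constant-coefficient homogeneous case — the whole solution in δ reduces to a polynomial's roots.
- the master substitution: no fixed divisor shrinks the index between calls.
- the characteristic-root method — applies; the problem has the shape this method handles.
- a summation factor — the recurrence reaches back more than one step, outside the first-order family a summation factor normalizes.


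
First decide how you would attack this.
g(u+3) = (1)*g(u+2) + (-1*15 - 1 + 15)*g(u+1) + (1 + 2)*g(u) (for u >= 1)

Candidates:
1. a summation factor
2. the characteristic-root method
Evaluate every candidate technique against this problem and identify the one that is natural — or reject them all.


Diagnosis: the characteristic-root method — no index-dependence in the weights and nothing inhomogeneous: classic characteristic-equation setup.
- a summation factor: the recurrence reaches back more than one step, outside the first-order family a summation factor normalizes.
- the characteristic-root method — yes, a natural case for it.


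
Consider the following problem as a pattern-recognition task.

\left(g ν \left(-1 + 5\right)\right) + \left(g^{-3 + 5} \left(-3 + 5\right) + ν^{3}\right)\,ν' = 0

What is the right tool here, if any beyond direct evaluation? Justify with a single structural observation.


Diagnosis: the exact-equation method — because the two cross partials coincide, the form is conservative as written — recover its potential in (g, ν).


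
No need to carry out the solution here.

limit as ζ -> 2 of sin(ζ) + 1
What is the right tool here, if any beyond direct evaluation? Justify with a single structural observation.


Method: no special technique — the function is continuous at 2; evaluation is itself the limit, no machinery required.


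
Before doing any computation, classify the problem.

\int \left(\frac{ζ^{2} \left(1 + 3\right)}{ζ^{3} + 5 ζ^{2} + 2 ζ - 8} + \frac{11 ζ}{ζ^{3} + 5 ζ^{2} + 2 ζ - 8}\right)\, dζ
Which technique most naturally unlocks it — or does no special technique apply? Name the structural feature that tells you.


Technique: partial fractions — a proper rational integrand whose denominator splits into simpler factors — decompose into partial fractions first.


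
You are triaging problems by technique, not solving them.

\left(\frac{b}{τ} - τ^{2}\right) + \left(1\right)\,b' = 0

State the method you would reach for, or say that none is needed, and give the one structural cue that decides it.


Diagnosis: a linear integrating factor — linear in the unknown with genuine forcing: multiply through by the exponential of the integrated coefficient and the left side closes into one derivative.


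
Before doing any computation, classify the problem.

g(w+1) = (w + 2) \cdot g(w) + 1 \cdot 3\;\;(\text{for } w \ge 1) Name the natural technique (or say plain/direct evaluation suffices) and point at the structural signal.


Technique: a summation factor — normalize by the running product of w + 2: the left side becomes a difference, and differences sum.


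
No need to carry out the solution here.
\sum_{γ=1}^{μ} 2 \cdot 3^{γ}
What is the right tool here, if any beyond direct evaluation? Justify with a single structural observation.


Method: the geometric series formula — each summand is the previous one scaled by 3; that constant multiplier is itself the geometric structure.


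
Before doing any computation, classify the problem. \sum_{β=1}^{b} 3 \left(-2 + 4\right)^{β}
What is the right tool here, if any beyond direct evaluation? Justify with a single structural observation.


Best approach: the geometric series formula — consecutive terms stand in a fixed index-free ratio — the geometric sum formula closes it.


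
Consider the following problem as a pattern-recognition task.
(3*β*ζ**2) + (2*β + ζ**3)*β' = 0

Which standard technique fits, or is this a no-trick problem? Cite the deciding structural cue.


Method: the exact-equation method — the mixed-partials test passes for 3*β*ζ**2 and 2*β + ζ**3, so a potential function exists as presented.


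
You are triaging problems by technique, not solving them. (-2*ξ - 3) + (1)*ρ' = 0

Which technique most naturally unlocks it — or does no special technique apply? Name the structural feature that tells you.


Technique: no special technique — the slope is a function of ξ alone, so integrate both sides directly.


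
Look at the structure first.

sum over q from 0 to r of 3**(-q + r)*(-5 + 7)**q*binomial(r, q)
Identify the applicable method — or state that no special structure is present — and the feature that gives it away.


Best approach: the binomial theorem — binomial coefficients against complementary powers of (-5 + 7) and 3: recognize the binomial expansion and resum.


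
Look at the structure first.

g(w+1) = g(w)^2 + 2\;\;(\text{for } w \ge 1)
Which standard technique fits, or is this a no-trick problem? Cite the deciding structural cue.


Diagnosis: no special technique — a nonlinear dependence on earlier terms breaks linearity, and with it every superposition-based closed form.


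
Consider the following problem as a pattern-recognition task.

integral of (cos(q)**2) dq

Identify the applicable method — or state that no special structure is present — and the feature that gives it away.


Technique: a trigonometric identity — even powers like cos(q)**2 never integrate directly; the half-angle identity lowers the degree first.


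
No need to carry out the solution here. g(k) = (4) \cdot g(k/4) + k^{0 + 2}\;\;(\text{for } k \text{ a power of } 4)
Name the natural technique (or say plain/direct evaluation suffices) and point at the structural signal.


Technique: the master substitution — treat m = log base 4 of k as the new clock: one recursion step advances m by one while k scales by 4.


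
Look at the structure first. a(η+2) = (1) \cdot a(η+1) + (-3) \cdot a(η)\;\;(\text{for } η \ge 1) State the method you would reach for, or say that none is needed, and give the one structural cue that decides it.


Method: the characteristic-root method — this is the constant-coefficient homogeneous case — the whole solution in η reduces to a polynomial's roots.


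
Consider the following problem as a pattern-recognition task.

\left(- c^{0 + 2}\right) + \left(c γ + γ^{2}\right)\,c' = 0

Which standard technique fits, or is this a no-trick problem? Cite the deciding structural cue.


Technique: the homogeneous substitution — the slope's numerator and denominator have matching total degree, so it depends only on c/γ and the ratio substitution collapses it. This can also be massaged into Bernoulli form (the roles of the variables may need exchanging); the homogeneous substitution avoids that setup.


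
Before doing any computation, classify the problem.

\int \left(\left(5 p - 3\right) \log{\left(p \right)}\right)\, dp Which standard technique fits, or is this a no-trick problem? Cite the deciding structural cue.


Technique: integration by parts — a polynomial next to \log{\left(p \right)}: integrate the polynomial, differentiate the log, and the integral simplifies in one pass.


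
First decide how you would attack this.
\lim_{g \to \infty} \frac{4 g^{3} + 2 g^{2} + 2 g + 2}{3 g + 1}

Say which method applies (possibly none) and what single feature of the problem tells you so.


Diagnosis: dominant-term comparison — at large g only the top-degree terms survive; compare the leading terms and the limit falls out. l'Hôpital's at-infinity variant applies to the expression viewed as a single quotient; the leading-term comparison is the direct route.


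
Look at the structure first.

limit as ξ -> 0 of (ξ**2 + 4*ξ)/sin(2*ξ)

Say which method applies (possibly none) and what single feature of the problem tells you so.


Verdict: l'Hôpital's rule (0/0) — plug in 0: top and bottom both hit zero, so differentiate each and retry. The standard small-argument limits would also carry it; the rule is the systematic route.


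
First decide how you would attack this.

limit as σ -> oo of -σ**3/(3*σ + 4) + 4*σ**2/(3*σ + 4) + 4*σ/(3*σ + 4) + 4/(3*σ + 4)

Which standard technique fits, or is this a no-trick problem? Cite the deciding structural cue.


Technique: dominant-term comparison — at large σ only the top-degree terms survive; compare the leading terms and the limit falls out. As a single quotient, the ∞/∞ shape would yield to repeated differentiation as well — the growth comparison gets there in one look.


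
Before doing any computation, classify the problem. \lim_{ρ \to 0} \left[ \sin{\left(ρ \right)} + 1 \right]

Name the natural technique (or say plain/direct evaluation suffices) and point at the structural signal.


Technique: no special technique — the function is continuous at 0; evaluation is itself the limit, no machinery required.


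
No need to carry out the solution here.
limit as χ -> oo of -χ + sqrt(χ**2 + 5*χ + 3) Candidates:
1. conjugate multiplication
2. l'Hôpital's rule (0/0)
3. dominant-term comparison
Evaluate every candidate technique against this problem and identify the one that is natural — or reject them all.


Technique: conjugate multiplication — sqrt(χ**2 + 5*χ + 3) and χ both blow up, but their difference is tame once the conjugate rationalizes it.
- conjugate multiplication: a fit — the right tool for this form.
- l'Hôpital's rule (0/0) — no quotient structure at all: the clash is ∞ minus ∞, which rationalizing converts into a tractable ratio.
- dominant-term comparison: this limit is not decided by comparing polynomial growth at infinity.


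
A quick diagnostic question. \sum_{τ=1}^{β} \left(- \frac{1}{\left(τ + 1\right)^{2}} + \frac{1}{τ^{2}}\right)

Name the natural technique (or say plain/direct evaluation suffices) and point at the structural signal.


Method: telescoping — difference-of-shifts structure (each term adds \frac{1}{τ^{2}}, then subtracts its one-index-advanced value, which the following term adds back) leaves only the first and last pieces standing.


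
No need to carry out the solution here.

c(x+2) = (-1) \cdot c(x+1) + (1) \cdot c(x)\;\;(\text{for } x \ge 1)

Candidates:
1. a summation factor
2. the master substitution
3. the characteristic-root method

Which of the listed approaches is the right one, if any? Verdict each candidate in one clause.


Verdict: the characteristic-root method — try a geometric ansatz r^x: constant coefficients turn the recurrence into one polynomial equation in r.
- a summation factor: a summation factor telescopes one-step recursions; this one carries higher-order memory.
- the master substitution: this is shift-type recursion, outside the divide-and-conquer template.
- the characteristic-root method — a fit — the right tool for this form.


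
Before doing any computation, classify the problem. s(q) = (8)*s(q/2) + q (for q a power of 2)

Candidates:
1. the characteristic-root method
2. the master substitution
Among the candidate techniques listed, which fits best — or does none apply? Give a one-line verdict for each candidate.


Best approach: the master substitution — the argument shrinks by the factor 2, so measure the index on a logarithmic scale and the recursion becomes a shift.
- the characteristic-root method — the recursion divides its index rather than shifting it — outside the constant-shift family the root method covers.
- the master substitution — applicable, and directly so.


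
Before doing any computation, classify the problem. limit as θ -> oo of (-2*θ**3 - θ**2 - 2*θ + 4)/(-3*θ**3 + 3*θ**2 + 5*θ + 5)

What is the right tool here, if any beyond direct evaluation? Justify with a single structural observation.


Best approach: dominant-term comparison — growth-rate triage: the leading powers of θ decide the limit, everything else is noise. Viewed as a single quotient this is an ∞/∞ form — an at-infinity application of l'Hôpital's rule would also resolve it; comparing leading growth reads the answer without differentiating.


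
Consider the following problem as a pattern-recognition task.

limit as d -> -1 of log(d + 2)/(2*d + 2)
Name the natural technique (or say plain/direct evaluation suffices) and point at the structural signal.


Best approach: l'Hôpital's rule (0/0) — numerator and denominator both vanish at -1 — a genuine 0/0 form, which is exactly when l'Hôpital applies. One could equally expand both pieces locally and compare leading terms; the rule does that in one stroke.
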